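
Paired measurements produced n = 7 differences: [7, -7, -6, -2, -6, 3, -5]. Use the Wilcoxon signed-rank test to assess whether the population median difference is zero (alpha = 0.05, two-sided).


Step 1: Drop any zero differences (none here) and take |d_i|.
|d| = [7, 7, 6, 2, 6, 3, 5]
Step 2: Midrank |d_i| (ties get averaged ranks).
ranks: |7|->6.5, |7|->6.5, |6|->4.5, |2|->1, |6|->4.5, |3|->2, |5|->3
Step 3: Attach original signs; sum ranks with positive sign and with negative sign.
W+ = 6.5 + 2 = 8.5
W- = 6.5 + 4.5 + 1 + 4.5 + 3 = 19.5
(Check: W+ + W- = 28 should equal n(n+1)/2 = 28.)
Step 4: Test statistic W = min(W+, W-) = 8.5.
Step 5: Ties in |d|, so use the tie-corrected normal approximation.
        E[W] = n(n+1)/4 = 7*8/4 = 14.
        Tie groups: |d|=6 (t=2), |d|=7 (t=2); sum(t^3 - t) = 12.
        Var[W] = n(n+1)(2n+1)/24 - sum(t^3-t)/48 = 840/24 - 12/48 = 34.75.
        z = (W - E[W]) / sqrt(Var[W]) = (8.5 - 14) / 5.8949 = -0.9330.
        Two-sided p = 2*Phi(z) = 0.350816.
Step 6: alpha = 0.05. fail to reject H0.

W+ = 8.5, W- = 19.5, W = min = 8.5, p = 0.350816, fail to reject H0.


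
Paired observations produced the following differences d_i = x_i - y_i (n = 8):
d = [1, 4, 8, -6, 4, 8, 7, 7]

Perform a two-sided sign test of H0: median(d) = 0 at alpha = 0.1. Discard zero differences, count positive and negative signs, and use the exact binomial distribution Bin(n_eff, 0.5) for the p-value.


Step 1: Discard zero differences. Original n = 8; n_eff = number of nonzero differences = 8.
Nonzero differences (with sign): +1, +4, +8, -6, +4, +8, +7, +7
Step 2: Count signs: positive = 7, negative = 1.
Step 3: Under H0: P(positive) = 0.5, so the number of positives S ~ Bin(8, 0.5).
Step 4: Two-sided exact p-value = sum of Bin(8,0.5) probabilities at or below the observed probability = 0.070312.
Step 5: alpha = 0.1. reject H0.

n_eff = 8, pos = 7, neg = 1, p = 0.070312, reject H0.


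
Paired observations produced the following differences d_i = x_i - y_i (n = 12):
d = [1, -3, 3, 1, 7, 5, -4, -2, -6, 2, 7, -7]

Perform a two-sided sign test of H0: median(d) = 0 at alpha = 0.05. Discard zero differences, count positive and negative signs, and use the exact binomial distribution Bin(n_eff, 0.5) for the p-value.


Step 1: Discard zero differences. Original n = 12; n_eff = number of nonzero differences = 12.
Nonzero differences (with sign): +1, -3, +3, +1, +7, +5, -4, -2, -6, +2, +7, -7
Step 2: Count signs: positive = 7, negative = 5.
Step 3: Under H0: P(positive) = 0.5, so the number of positives S ~ Bin(12, 0.5).
Step 4: Two-sided exact p-value = sum of Bin(12,0.5) probabilities at or below the observed probability = 0.774414.
Step 5: alpha = 0.05. fail to reject H0.

n_eff = 12, pos = 7, neg = 5, p = 0.774414, fail to reject H0.


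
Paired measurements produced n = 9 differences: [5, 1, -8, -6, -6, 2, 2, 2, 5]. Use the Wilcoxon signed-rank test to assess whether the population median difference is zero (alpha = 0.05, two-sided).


Step 1: Drop any zero differences (none here) and take |d_i|.
|d| = [5, 1, 8, 6, 6, 2, 2, 2, 5]
Step 2: Midrank |d_i| (ties get averaged ranks).
ranks: |5|->5.5, |1|->1, |8|->9, |6|->7.5, |6|->7.5, |2|->3, |2|->3, |2|->3, |5|->5.5
Step 3: Attach original signs; sum ranks with positive sign and with negative sign.
W+ = 5.5 + 1 + 3 + 3 + 3 + 5.5 = 21
W- = 9 + 7.5 + 7.5 = 24
(Check: W+ + W- = 45 should equal n(n+1)/2 = 45.)
Step 4: Test statistic W = min(W+, W-) = 21.
Step 5: Ties in |d|, so use the tie-corrected normal approximation.
        E[W] = n(n+1)/4 = 9*10/4 = 22.5.
        Tie groups: |d|=2 (t=3), |d|=5 (t=2), |d|=6 (t=2); sum(t^3 - t) = 36.
        Var[W] = n(n+1)(2n+1)/24 - sum(t^3-t)/48 = 1710/24 - 36/48 = 70.5.
        z = (W - E[W]) / sqrt(Var[W]) = (21 - 22.5) / 8.3964 = -0.1786.
        Two-sided p = 2*Phi(z) = 0.858215.
Step 6: alpha = 0.05. fail to reject H0.

W+ = 21, W- = 24, W = min = 21, p = 0.858215, fail to reject H0.


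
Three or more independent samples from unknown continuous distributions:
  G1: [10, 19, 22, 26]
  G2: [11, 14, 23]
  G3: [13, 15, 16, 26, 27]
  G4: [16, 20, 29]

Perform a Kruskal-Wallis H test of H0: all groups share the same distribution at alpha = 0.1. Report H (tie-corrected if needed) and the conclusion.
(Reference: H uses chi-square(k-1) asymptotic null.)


Step 1: Combine all N = 15 observations and assign midranks.
sorted (value, group, rank): (10,G1,1), (11,G2,2), (13,G3,3), (14,G2,4), (15,G3,5), (16,G3,6.5), (16,G4,6.5), (19,G1,8), (20,G4,9), (22,G1,10), (23,G2,11), (26,G1,12.5), (26,G3,12.5), (27,G3,14), (29,G4,15)
Step 2: Sum ranks within each group.
R_1 = 31.5 (n_1 = 4)
R_2 = 17 (n_2 = 3)
R_3 = 41 (n_3 = 5)
R_4 = 30.5 (n_4 = 3)
Step 3: H = 12/(N(N+1)) * sum(R_i^2/n_i) - 3(N+1)
     = 12/(15*16) * (31.5^2/4 + 17^2/3 + 41^2/5 + 30.5^2/3) - 3*16
     = 0.050000 * 990.679 - 48
     = 1.533958.
Step 4: Ties present; correction factor C = 1 - 12/(15^3 - 15) = 0.996429. Corrected H = 1.533958 / 0.996429 = 1.539456.
Step 5: Under H0, H ~ chi^2(3); p-value = 0.673194.
Step 6: alpha = 0.1. fail to reject H0.

H = 1.5395, df = 3, p = 0.673194, fail to reject H0.


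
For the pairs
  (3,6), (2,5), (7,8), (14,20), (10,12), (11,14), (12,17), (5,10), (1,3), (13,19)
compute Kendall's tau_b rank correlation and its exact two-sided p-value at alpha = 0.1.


Step 1: Enumerate the 45 unordered pairs (i,j) with i<j and classify each by sign(x_j-x_i) * sign(y_j-y_i).
  (1,2):dx=-1,dy=-1->C; (1,3):dx=+4,dy=+2->C; (1,4):dx=+11,dy=+14->C; (1,5):dx=+7,dy=+6->C
  (1,6):dx=+8,dy=+8->C; (1,7):dx=+9,dy=+11->C; (1,8):dx=+2,dy=+4->C; (1,9):dx=-2,dy=-3->C
  (1,10):dx=+10,dy=+13->C; (2,3):dx=+5,dy=+3->C; (2,4):dx=+12,dy=+15->C; (2,5):dx=+8,dy=+7->C
  (2,6):dx=+9,dy=+9->C; (2,7):dx=+10,dy=+12->C; (2,8):dx=+3,dy=+5->C; (2,9):dx=-1,dy=-2->C
  (2,10):dx=+11,dy=+14->C; (3,4):dx=+7,dy=+12->C; (3,5):dx=+3,dy=+4->C; (3,6):dx=+4,dy=+6->C
  (3,7):dx=+5,dy=+9->C; (3,8):dx=-2,dy=+2->D; (3,9):dx=-6,dy=-5->C; (3,10):dx=+6,dy=+11->C
  (4,5):dx=-4,dy=-8->C; (4,6):dx=-3,dy=-6->C; (4,7):dx=-2,dy=-3->C; (4,8):dx=-9,dy=-10->C
  (4,9):dx=-13,dy=-17->C; (4,10):dx=-1,dy=-1->C; (5,6):dx=+1,dy=+2->C; (5,7):dx=+2,dy=+5->C
  (5,8):dx=-5,dy=-2->C; (5,9):dx=-9,dy=-9->C; (5,10):dx=+3,dy=+7->C; (6,7):dx=+1,dy=+3->C
  (6,8):dx=-6,dy=-4->C; (6,9):dx=-10,dy=-11->C; (6,10):dx=+2,dy=+5->C; (7,8):dx=-7,dy=-7->C
  (7,9):dx=-11,dy=-14->C; (7,10):dx=+1,dy=+2->C; (8,9):dx=-4,dy=-7->C; (8,10):dx=+8,dy=+9->C
  (9,10):dx=+12,dy=+16->C
Step 2: C = 44, D = 1, total pairs = 45.
Step 3: tau = (C - D)/(n(n-1)/2) = (44 - 1)/45 = 0.955556.
Step 4: Exact two-sided p-value (enumerate n! = 3628800 permutations of y under H0): p = 0.000006.
Step 5: alpha = 0.1. reject H0.

tau_b = 0.9556 (C=44, D=1), p = 0.000006, reject H0.


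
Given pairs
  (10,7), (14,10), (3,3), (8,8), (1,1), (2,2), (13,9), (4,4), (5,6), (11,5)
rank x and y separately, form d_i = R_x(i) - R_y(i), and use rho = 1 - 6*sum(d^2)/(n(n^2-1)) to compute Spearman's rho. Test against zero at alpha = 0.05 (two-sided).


Step 1: Rank x and y separately (midranks; no ties here).
rank(x): 10->7, 14->10, 3->3, 8->6, 1->1, 2->2, 13->9, 4->4, 5->5, 11->8
rank(y): 7->7, 10->10, 3->3, 8->8, 1->1, 2->2, 9->9, 4->4, 6->6, 5->5
Step 2: d_i = R_x(i) - R_y(i); compute d_i^2.
  (7-7)^2=0, (10-10)^2=0, (3-3)^2=0, (6-8)^2=4, (1-1)^2=0, (2-2)^2=0, (9-9)^2=0, (4-4)^2=0, (5-6)^2=1, (8-5)^2=9
sum(d^2) = 14.
Step 3: rho = 1 - 6*14 / (10*(10^2 - 1)) = 1 - 84/990 = 0.915152.
Step 4: Under H0, t = rho * sqrt((n-2)/(1-rho^2)) = 6.4212 ~ t(8).
Step 5: Two-sided p-value from the t-distribution with 8 df = 0.000204.
Step 6: alpha = 0.05. reject H0.

rho = 0.9152, p = 0.000204, reject H0 at alpha = 0.05.


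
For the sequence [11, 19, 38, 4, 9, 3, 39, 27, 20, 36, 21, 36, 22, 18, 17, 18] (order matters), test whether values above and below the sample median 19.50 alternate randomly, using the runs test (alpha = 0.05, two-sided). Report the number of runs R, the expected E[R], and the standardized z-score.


Step 1: Compute median = 19.50; label A = above, B = below.
Labels in order: BBABBBAAAAAAABBB  (n_A = 8, n_B = 8)
Step 2: Count runs R = 5.
Step 3: Under H0 (random ordering), E[R] = 2*n_A*n_B/(n_A+n_B) + 1 = 2*8*8/16 + 1 = 9.0000.
        Var[R] = 2*n_A*n_B*(2*n_A*n_B - n_A - n_B) / ((n_A+n_B)^2 * (n_A+n_B-1)) = 14336/3840 = 3.7333.
        SD[R] = 1.9322.
Step 4: Continuity-corrected z = (R + 0.5 - E[R]) / SD[R] = (5 + 0.5 - 9.0000) / 1.9322 = -1.8114.
Step 5: Two-sided p-value via normal approximation = 2*(1 - Phi(|z|)) = 0.070076.
Step 6: alpha = 0.05. fail to reject H0.

R = 5, z = -1.8114, p = 0.070076, fail to reject H0.


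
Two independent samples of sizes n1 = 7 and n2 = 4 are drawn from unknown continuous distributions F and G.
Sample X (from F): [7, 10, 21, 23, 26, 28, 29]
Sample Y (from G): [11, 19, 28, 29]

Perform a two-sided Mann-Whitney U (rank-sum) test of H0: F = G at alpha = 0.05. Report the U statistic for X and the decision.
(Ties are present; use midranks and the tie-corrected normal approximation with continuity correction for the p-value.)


Step 1: Combine and sort all 11 observations; assign midranks.
sorted (value, group): (7,X), (10,X), (11,Y), (19,Y), (21,X), (23,X), (26,X), (28,X), (28,Y), (29,X), (29,Y)
ranks: 7->1, 10->2, 11->3, 19->4, 21->5, 23->6, 26->7, 28->8.5, 28->8.5, 29->10.5, 29->10.5
Step 2: Rank sum for X: R1 = 1 + 2 + 5 + 6 + 7 + 8.5 + 10.5 = 40.
Step 3: U_X = R1 - n1(n1+1)/2 = 40 - 7*8/2 = 40 - 28 = 12.
       U_Y = n1*n2 - U_X = 28 - 12 = 16.
Step 4: Ties are present, so use the tie-corrected normal approximation (with continuity correction) for the p-value.
Step 5: p-value = 0.775820; compare to alpha = 0.05. fail to reject H0.

U_X = 12, p = 0.775820, fail to reject H0 at alpha = 0.05.


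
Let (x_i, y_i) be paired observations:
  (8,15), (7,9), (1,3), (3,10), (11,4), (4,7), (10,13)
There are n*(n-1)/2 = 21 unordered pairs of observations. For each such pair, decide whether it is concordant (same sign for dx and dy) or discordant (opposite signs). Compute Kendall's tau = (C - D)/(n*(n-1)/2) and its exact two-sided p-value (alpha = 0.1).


Step 1: Enumerate the 21 unordered pairs (i,j) with i<j and classify each by sign(x_j-x_i) * sign(y_j-y_i).
  (1,2):dx=-1,dy=-6->C; (1,3):dx=-7,dy=-12->C; (1,4):dx=-5,dy=-5->C; (1,5):dx=+3,dy=-11->D
  (1,6):dx=-4,dy=-8->C; (1,7):dx=+2,dy=-2->D; (2,3):dx=-6,dy=-6->C; (2,4):dx=-4,dy=+1->D
  (2,5):dx=+4,dy=-5->D; (2,6):dx=-3,dy=-2->C; (2,7):dx=+3,dy=+4->C; (3,4):dx=+2,dy=+7->C
  (3,5):dx=+10,dy=+1->C; (3,6):dx=+3,dy=+4->C; (3,7):dx=+9,dy=+10->C; (4,5):dx=+8,dy=-6->D
  (4,6):dx=+1,dy=-3->D; (4,7):dx=+7,dy=+3->C; (5,6):dx=-7,dy=+3->D; (5,7):dx=-1,dy=+9->D
  (6,7):dx=+6,dy=+6->C
Step 2: C = 13, D = 8, total pairs = 21.
Step 3: tau = (C - D)/(n(n-1)/2) = (13 - 8)/21 = 0.238095.
Step 4: Exact two-sided p-value (enumerate n! = 5040 permutations of y under H0): p = 0.561905.
Step 5: alpha = 0.1. fail to reject H0.

tau_b = 0.2381 (C=13, D=8), p = 0.561905, fail to reject H0.


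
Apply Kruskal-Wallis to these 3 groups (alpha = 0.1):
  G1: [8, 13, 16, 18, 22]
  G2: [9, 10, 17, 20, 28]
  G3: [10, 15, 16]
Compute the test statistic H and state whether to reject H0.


Step 1: Combine all N = 13 observations and assign midranks.
sorted (value, group, rank): (8,G1,1), (9,G2,2), (10,G2,3.5), (10,G3,3.5), (13,G1,5), (15,G3,6), (16,G1,7.5), (16,G3,7.5), (17,G2,9), (18,G1,10), (20,G2,11), (22,G1,12), (28,G2,13)
Step 2: Sum ranks within each group.
R_1 = 35.5 (n_1 = 5)
R_2 = 38.5 (n_2 = 5)
R_3 = 17 (n_3 = 3)
Step 3: H = 12/(N(N+1)) * sum(R_i^2/n_i) - 3(N+1)
     = 12/(13*14) * (35.5^2/5 + 38.5^2/5 + 17^2/3) - 3*14
     = 0.065934 * 644.833 - 42
     = 0.516484.
Step 4: Ties present; correction factor C = 1 - 12/(13^3 - 13) = 0.994505. Corrected H = 0.516484 / 0.994505 = 0.519337.
Step 5: Under H0, H ~ chi^2(2); p-value = 0.771307.
Step 6: alpha = 0.1. fail to reject H0.

H = 0.5193, df = 2, p = 0.771307, fail to reject H0.


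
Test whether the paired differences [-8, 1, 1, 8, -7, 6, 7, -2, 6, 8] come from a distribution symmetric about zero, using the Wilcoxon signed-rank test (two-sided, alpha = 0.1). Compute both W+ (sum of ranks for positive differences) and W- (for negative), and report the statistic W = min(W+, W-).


Step 1: Drop any zero differences (none here) and take |d_i|.
|d| = [8, 1, 1, 8, 7, 6, 7, 2, 6, 8]
Step 2: Midrank |d_i| (ties get averaged ranks).
ranks: |8|->9, |1|->1.5, |1|->1.5, |8|->9, |7|->6.5, |6|->4.5, |7|->6.5, |2|->3, |6|->4.5, |8|->9
Step 3: Attach original signs; sum ranks with positive sign and with negative sign.
W+ = 1.5 + 1.5 + 9 + 4.5 + 6.5 + 4.5 + 9 = 36.5
W- = 9 + 6.5 + 3 = 18.5
(Check: W+ + W- = 55 should equal n(n+1)/2 = 55.)
Step 4: Test statistic W = min(W+, W-) = 18.5.
Step 5: Ties in |d|, so use the tie-corrected normal approximation.
        E[W] = n(n+1)/4 = 10*11/4 = 27.5.
        Tie groups: |d|=1 (t=2), |d|=6 (t=2), |d|=7 (t=2), |d|=8 (t=3); sum(t^3 - t) = 42.
        Var[W] = n(n+1)(2n+1)/24 - sum(t^3-t)/48 = 2310/24 - 42/48 = 95.375.
        z = (W - E[W]) / sqrt(Var[W]) = (18.5 - 27.5) / 9.7660 = -0.9216.
        Two-sided p = 2*Phi(z) = 0.356756.
Step 6: alpha = 0.1. fail to reject H0.

W+ = 36.5, W- = 18.5, W = min = 18.5, p = 0.356756, fail to reject H0.


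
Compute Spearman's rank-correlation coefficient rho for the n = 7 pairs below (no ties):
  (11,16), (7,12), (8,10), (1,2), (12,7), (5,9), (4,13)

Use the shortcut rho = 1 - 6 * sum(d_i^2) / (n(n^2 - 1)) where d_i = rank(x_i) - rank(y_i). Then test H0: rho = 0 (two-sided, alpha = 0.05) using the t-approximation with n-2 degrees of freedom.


Step 1: Rank x and y separately (midranks; no ties here).
rank(x): 11->6, 7->4, 8->5, 1->1, 12->7, 5->3, 4->2
rank(y): 16->7, 12->5, 10->4, 2->1, 7->2, 9->3, 13->6
Step 2: d_i = R_x(i) - R_y(i); compute d_i^2.
  (6-7)^2=1, (4-5)^2=1, (5-4)^2=1, (1-1)^2=0, (7-2)^2=25, (3-3)^2=0, (2-6)^2=16
sum(d^2) = 44.
Step 3: rho = 1 - 6*44 / (7*(7^2 - 1)) = 1 - 264/336 = 0.214286.
Step 4: Under H0, t = rho * sqrt((n-2)/(1-rho^2)) = 0.4906 ~ t(5).
Step 5: Two-sided p-value from the t-distribution with 5 df = 0.644512.
Step 6: alpha = 0.05. fail to reject H0.

rho = 0.2143, p = 0.644512, fail to reject H0 at alpha = 0.05.


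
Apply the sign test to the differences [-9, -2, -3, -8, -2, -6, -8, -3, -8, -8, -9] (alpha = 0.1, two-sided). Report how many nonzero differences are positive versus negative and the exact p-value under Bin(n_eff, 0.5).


Step 1: Discard zero differences. Original n = 11; n_eff = number of nonzero differences = 11.
Nonzero differences (with sign): -9, -2, -3, -8, -2, -6, -8, -3, -8, -8, -9
Step 2: Count signs: positive = 0, negative = 11.
Step 3: Under H0: P(positive) = 0.5, so the number of positives S ~ Bin(11, 0.5).
Step 4: Two-sided exact p-value = sum of Bin(11,0.5) probabilities at or below the observed probability = 0.000977.
Step 5: alpha = 0.1. reject H0.

n_eff = 11, pos = 0, neg = 11, p = 0.000977, reject H0.


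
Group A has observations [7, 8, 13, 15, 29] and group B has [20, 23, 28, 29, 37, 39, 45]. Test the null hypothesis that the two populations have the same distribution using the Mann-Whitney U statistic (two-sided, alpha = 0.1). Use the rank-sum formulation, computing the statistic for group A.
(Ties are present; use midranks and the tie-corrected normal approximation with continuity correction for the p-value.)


Step 1: Combine and sort all 12 observations; assign midranks.
sorted (value, group): (7,X), (8,X), (13,X), (15,X), (20,Y), (23,Y), (28,Y), (29,X), (29,Y), (37,Y), (39,Y), (45,Y)
ranks: 7->1, 8->2, 13->3, 15->4, 20->5, 23->6, 28->7, 29->8.5, 29->8.5, 37->10, 39->11, 45->12
Step 2: Rank sum for X: R1 = 1 + 2 + 3 + 4 + 8.5 = 18.5.
Step 3: U_X = R1 - n1(n1+1)/2 = 18.5 - 5*6/2 = 18.5 - 15 = 3.5.
       U_Y = n1*n2 - U_X = 35 - 3.5 = 31.5.
Step 4: Ties are present, so use the tie-corrected normal approximation (with continuity correction) for the p-value.
Step 5: p-value = 0.028075; compare to alpha = 0.1. reject H0.

U_X = 3.5, p = 0.028075, reject H0 at alpha = 0.1.


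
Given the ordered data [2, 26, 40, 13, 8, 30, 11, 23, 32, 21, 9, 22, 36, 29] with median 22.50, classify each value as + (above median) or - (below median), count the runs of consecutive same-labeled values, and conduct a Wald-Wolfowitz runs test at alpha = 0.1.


Step 1: Compute median = 22.50; label A = above, B = below.
Labels in order: BAABBABAABBBAA  (n_A = 7, n_B = 7)
Step 2: Count runs R = 8.
Step 3: Under H0 (random ordering), E[R] = 2*n_A*n_B/(n_A+n_B) + 1 = 2*7*7/14 + 1 = 8.0000.
        Var[R] = 2*n_A*n_B*(2*n_A*n_B - n_A - n_B) / ((n_A+n_B)^2 * (n_A+n_B-1)) = 8232/2548 = 3.2308.
        SD[R] = 1.7974.
Step 4: R = E[R], so z = 0 with no continuity correction.
Step 5: Two-sided p-value via normal approximation = 2*(1 - Phi(|z|)) = 1.000000.
Step 6: alpha = 0.1. fail to reject H0.

R = 8, z = 0.0000, p = 1.000000, fail to reject H0.


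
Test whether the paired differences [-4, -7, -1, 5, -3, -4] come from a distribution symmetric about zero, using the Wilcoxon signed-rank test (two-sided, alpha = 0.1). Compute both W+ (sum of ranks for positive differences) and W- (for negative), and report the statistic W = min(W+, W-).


Step 1: Drop any zero differences (none here) and take |d_i|.
|d| = [4, 7, 1, 5, 3, 4]
Step 2: Midrank |d_i| (ties get averaged ranks).
ranks: |4|->3.5, |7|->6, |1|->1, |5|->5, |3|->2, |4|->3.5
Step 3: Attach original signs; sum ranks with positive sign and with negative sign.
W+ = 5 = 5
W- = 3.5 + 6 + 1 + 2 + 3.5 = 16
(Check: W+ + W- = 21 should equal n(n+1)/2 = 21.)
Step 4: Test statistic W = min(W+, W-) = 5.
Step 5: Ties in |d|, so use the tie-corrected normal approximation.
        E[W] = n(n+1)/4 = 6*7/4 = 10.5.
        Tie groups: |d|=4 (t=2); sum(t^3 - t) = 6.
        Var[W] = n(n+1)(2n+1)/24 - sum(t^3-t)/48 = 546/24 - 6/48 = 22.625.
        z = (W - E[W]) / sqrt(Var[W]) = (5 - 10.5) / 4.7566 = -1.1563.
        Two-sided p = 2*Phi(z) = 0.247561.
Step 6: alpha = 0.1. fail to reject H0.

W+ = 5, W- = 16, W = min = 5, p = 0.247561, fail to reject H0.


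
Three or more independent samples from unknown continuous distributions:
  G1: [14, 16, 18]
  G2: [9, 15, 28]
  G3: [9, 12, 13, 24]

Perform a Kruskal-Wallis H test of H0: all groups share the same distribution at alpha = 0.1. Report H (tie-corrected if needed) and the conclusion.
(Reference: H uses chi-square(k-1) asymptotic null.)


Step 1: Combine all N = 10 observations and assign midranks.
sorted (value, group, rank): (9,G2,1.5), (9,G3,1.5), (12,G3,3), (13,G3,4), (14,G1,5), (15,G2,6), (16,G1,7), (18,G1,8), (24,G3,9), (28,G2,10)
Step 2: Sum ranks within each group.
R_1 = 20 (n_1 = 3)
R_2 = 17.5 (n_2 = 3)
R_3 = 17.5 (n_3 = 4)
Step 3: H = 12/(N(N+1)) * sum(R_i^2/n_i) - 3(N+1)
     = 12/(10*11) * (20^2/3 + 17.5^2/3 + 17.5^2/4) - 3*11
     = 0.109091 * 311.979 - 33
     = 1.034091.
Step 4: Ties present; correction factor C = 1 - 6/(10^3 - 10) = 0.993939. Corrected H = 1.034091 / 0.993939 = 1.040396.
Step 5: Under H0, H ~ chi^2(2); p-value = 0.594403.
Step 6: alpha = 0.1. fail to reject H0.

H = 1.0404, df = 2, p = 0.594403, fail to reject H0.


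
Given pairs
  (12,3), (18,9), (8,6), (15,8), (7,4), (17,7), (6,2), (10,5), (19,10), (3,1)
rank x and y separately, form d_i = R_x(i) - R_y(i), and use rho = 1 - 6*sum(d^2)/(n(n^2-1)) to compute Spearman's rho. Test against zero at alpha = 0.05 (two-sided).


Step 1: Rank x and y separately (midranks; no ties here).
rank(x): 12->6, 18->9, 8->4, 15->7, 7->3, 17->8, 6->2, 10->5, 19->10, 3->1
rank(y): 3->3, 9->9, 6->6, 8->8, 4->4, 7->7, 2->2, 5->5, 10->10, 1->1
Step 2: d_i = R_x(i) - R_y(i); compute d_i^2.
  (6-3)^2=9, (9-9)^2=0, (4-6)^2=4, (7-8)^2=1, (3-4)^2=1, (8-7)^2=1, (2-2)^2=0, (5-5)^2=0, (10-10)^2=0, (1-1)^2=0
sum(d^2) = 16.
Step 3: rho = 1 - 6*16 / (10*(10^2 - 1)) = 1 - 96/990 = 0.903030.
Step 4: Under H0, t = rho * sqrt((n-2)/(1-rho^2)) = 5.9457 ~ t(8).
Step 5: Two-sided p-value from the t-distribution with 8 df = 0.000344.
Step 6: alpha = 0.05. reject H0.

rho = 0.9030, p = 0.000344, reject H0 at alpha = 0.05.


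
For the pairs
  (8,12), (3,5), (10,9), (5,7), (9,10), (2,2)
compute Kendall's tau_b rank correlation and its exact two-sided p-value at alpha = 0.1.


Step 1: Enumerate the 15 unordered pairs (i,j) with i<j and classify each by sign(x_j-x_i) * sign(y_j-y_i).
  (1,2):dx=-5,dy=-7->C; (1,3):dx=+2,dy=-3->D; (1,4):dx=-3,dy=-5->C; (1,5):dx=+1,dy=-2->D
  (1,6):dx=-6,dy=-10->C; (2,3):dx=+7,dy=+4->C; (2,4):dx=+2,dy=+2->C; (2,5):dx=+6,dy=+5->C
  (2,6):dx=-1,dy=-3->C; (3,4):dx=-5,dy=-2->C; (3,5):dx=-1,dy=+1->D; (3,6):dx=-8,dy=-7->C
  (4,5):dx=+4,dy=+3->C; (4,6):dx=-3,dy=-5->C; (5,6):dx=-7,dy=-8->C
Step 2: C = 12, D = 3, total pairs = 15.
Step 3: tau = (C - D)/(n(n-1)/2) = (12 - 3)/15 = 0.600000.
Step 4: Exact two-sided p-value (enumerate n! = 720 permutations of y under H0): p = 0.136111.
Step 5: alpha = 0.1. fail to reject H0.

tau_b = 0.6000 (C=12, D=3), p = 0.136111, fail to reject H0.


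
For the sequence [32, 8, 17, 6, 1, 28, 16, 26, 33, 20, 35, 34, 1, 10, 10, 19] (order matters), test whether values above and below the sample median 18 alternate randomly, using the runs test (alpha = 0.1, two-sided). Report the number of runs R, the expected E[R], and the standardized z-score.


Step 1: Compute median = 18; label A = above, B = below.
Labels in order: ABBBBABAAAAABBBA  (n_A = 8, n_B = 8)
Step 2: Count runs R = 7.
Step 3: Under H0 (random ordering), E[R] = 2*n_A*n_B/(n_A+n_B) + 1 = 2*8*8/16 + 1 = 9.0000.
        Var[R] = 2*n_A*n_B*(2*n_A*n_B - n_A - n_B) / ((n_A+n_B)^2 * (n_A+n_B-1)) = 14336/3840 = 3.7333.
        SD[R] = 1.9322.
Step 4: Continuity-corrected z = (R + 0.5 - E[R]) / SD[R] = (7 + 0.5 - 9.0000) / 1.9322 = -0.7763.
Step 5: Two-sided p-value via normal approximation = 2*(1 - Phi(|z|)) = 0.437558.
Step 6: alpha = 0.1. fail to reject H0.

R = 7, z = -0.7763, p = 0.437558, fail to reject H0.


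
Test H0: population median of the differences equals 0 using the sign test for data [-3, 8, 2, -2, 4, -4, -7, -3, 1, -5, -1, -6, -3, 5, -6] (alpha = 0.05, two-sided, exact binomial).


Step 1: Discard zero differences. Original n = 15; n_eff = number of nonzero differences = 15.
Nonzero differences (with sign): -3, +8, +2, -2, +4, -4, -7, -3, +1, -5, -1, -6, -3, +5, -6
Step 2: Count signs: positive = 5, negative = 10.
Step 3: Under H0: P(positive) = 0.5, so the number of positives S ~ Bin(15, 0.5).
Step 4: Two-sided exact p-value = sum of Bin(15,0.5) probabilities at or below the observed probability = 0.301758.
Step 5: alpha = 0.05. fail to reject H0.

n_eff = 15, pos = 5, neg = 10, p = 0.301758, fail to reject H0.


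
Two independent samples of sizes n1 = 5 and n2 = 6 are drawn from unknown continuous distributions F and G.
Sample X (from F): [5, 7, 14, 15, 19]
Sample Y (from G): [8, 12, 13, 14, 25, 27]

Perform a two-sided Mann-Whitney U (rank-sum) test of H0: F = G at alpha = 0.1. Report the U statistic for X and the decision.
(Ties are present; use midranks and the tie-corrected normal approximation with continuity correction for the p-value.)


Step 1: Combine and sort all 11 observations; assign midranks.
sorted (value, group): (5,X), (7,X), (8,Y), (12,Y), (13,Y), (14,X), (14,Y), (15,X), (19,X), (25,Y), (27,Y)
ranks: 5->1, 7->2, 8->3, 12->4, 13->5, 14->6.5, 14->6.5, 15->8, 19->9, 25->10, 27->11
Step 2: Rank sum for X: R1 = 1 + 2 + 6.5 + 8 + 9 = 26.5.
Step 3: U_X = R1 - n1(n1+1)/2 = 26.5 - 5*6/2 = 26.5 - 15 = 11.5.
       U_Y = n1*n2 - U_X = 30 - 11.5 = 18.5.
Step 4: Ties are present, so use the tie-corrected normal approximation (with continuity correction) for the p-value.
Step 5: p-value = 0.583025; compare to alpha = 0.1. fail to reject H0.

U_X = 11.5, p = 0.583025, fail to reject H0 at alpha = 0.1.


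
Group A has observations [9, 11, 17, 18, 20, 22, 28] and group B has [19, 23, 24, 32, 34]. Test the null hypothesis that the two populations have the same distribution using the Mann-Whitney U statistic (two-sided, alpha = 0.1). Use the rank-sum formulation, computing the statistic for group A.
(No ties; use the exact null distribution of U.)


Step 1: Combine and sort all 12 observations; assign midranks.
sorted (value, group): (9,X), (11,X), (17,X), (18,X), (19,Y), (20,X), (22,X), (23,Y), (24,Y), (28,X), (32,Y), (34,Y)
ranks: 9->1, 11->2, 17->3, 18->4, 19->5, 20->6, 22->7, 23->8, 24->9, 28->10, 32->11, 34->12
Step 2: Rank sum for X: R1 = 1 + 2 + 3 + 4 + 6 + 7 + 10 = 33.
Step 3: U_X = R1 - n1(n1+1)/2 = 33 - 7*8/2 = 33 - 28 = 5.
       U_Y = n1*n2 - U_X = 35 - 5 = 30.
Step 4: No ties, so the exact null distribution of U (based on enumerating the C(12,7) = 792 equally likely rank assignments) gives the two-sided p-value.
Step 5: p-value = 0.047980; compare to alpha = 0.1. reject H0.

U_X = 5, p = 0.047980, reject H0 at alpha = 0.1.


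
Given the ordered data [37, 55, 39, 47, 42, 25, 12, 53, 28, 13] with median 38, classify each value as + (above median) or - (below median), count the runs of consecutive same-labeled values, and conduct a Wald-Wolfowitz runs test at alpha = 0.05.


Step 1: Compute median = 38; label A = above, B = below.
Labels in order: BAAAABBABB  (n_A = 5, n_B = 5)
Step 2: Count runs R = 5.
Step 3: Under H0 (random ordering), E[R] = 2*n_A*n_B/(n_A+n_B) + 1 = 2*5*5/10 + 1 = 6.0000.
        Var[R] = 2*n_A*n_B*(2*n_A*n_B - n_A - n_B) / ((n_A+n_B)^2 * (n_A+n_B-1)) = 2000/900 = 2.2222.
        SD[R] = 1.4907.
Step 4: Continuity-corrected z = (R + 0.5 - E[R]) / SD[R] = (5 + 0.5 - 6.0000) / 1.4907 = -0.3354.
Step 5: Two-sided p-value via normal approximation = 2*(1 - Phi(|z|)) = 0.737316.
Step 6: alpha = 0.05. fail to reject H0.

R = 5, z = -0.3354, p = 0.737316, fail to reject H0.


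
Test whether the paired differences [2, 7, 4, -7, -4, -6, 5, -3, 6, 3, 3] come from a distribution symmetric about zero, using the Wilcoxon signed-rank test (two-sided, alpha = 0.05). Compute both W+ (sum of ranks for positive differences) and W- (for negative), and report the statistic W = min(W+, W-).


Step 1: Drop any zero differences (none here) and take |d_i|.
|d| = [2, 7, 4, 7, 4, 6, 5, 3, 6, 3, 3]
Step 2: Midrank |d_i| (ties get averaged ranks).
ranks: |2|->1, |7|->10.5, |4|->5.5, |7|->10.5, |4|->5.5, |6|->8.5, |5|->7, |3|->3, |6|->8.5, |3|->3, |3|->3
Step 3: Attach original signs; sum ranks with positive sign and with negative sign.
W+ = 1 + 10.5 + 5.5 + 7 + 8.5 + 3 + 3 = 38.5
W- = 10.5 + 5.5 + 8.5 + 3 = 27.5
(Check: W+ + W- = 66 should equal n(n+1)/2 = 66.)
Step 4: Test statistic W = min(W+, W-) = 27.5.
Step 5: Ties in |d|, so use the tie-corrected normal approximation.
        E[W] = n(n+1)/4 = 11*12/4 = 33.
        Tie groups: |d|=3 (t=3), |d|=4 (t=2), |d|=6 (t=2), |d|=7 (t=2); sum(t^3 - t) = 42.
        Var[W] = n(n+1)(2n+1)/24 - sum(t^3-t)/48 = 3036/24 - 42/48 = 125.625.
        z = (W - E[W]) / sqrt(Var[W]) = (27.5 - 33) / 11.2083 = -0.4907.
        Two-sided p = 2*Phi(z) = 0.623632.
Step 6: alpha = 0.05. fail to reject H0.

W+ = 38.5, W- = 27.5, W = min = 27.5, p = 0.623632, fail to reject H0.


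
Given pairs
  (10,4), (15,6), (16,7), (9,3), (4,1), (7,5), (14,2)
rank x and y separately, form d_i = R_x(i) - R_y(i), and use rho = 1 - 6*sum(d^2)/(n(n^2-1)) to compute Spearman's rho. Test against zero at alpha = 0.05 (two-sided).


Step 1: Rank x and y separately (midranks; no ties here).
rank(x): 10->4, 15->6, 16->7, 9->3, 4->1, 7->2, 14->5
rank(y): 4->4, 6->6, 7->7, 3->3, 1->1, 5->5, 2->2
Step 2: d_i = R_x(i) - R_y(i); compute d_i^2.
  (4-4)^2=0, (6-6)^2=0, (7-7)^2=0, (3-3)^2=0, (1-1)^2=0, (2-5)^2=9, (5-2)^2=9
sum(d^2) = 18.
Step 3: rho = 1 - 6*18 / (7*(7^2 - 1)) = 1 - 108/336 = 0.678571.
Step 4: Under H0, t = rho * sqrt((n-2)/(1-rho^2)) = 2.0657 ~ t(5).
Step 5: Two-sided p-value from the t-distribution with 5 df = 0.093750.
Step 6: alpha = 0.05. fail to reject H0.

rho = 0.6786, p = 0.093750, fail to reject H0 at alpha = 0.05.


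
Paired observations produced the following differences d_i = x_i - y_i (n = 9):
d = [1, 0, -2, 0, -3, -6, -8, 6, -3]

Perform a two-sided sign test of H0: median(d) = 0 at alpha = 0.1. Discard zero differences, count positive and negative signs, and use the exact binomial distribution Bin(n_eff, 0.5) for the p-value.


Step 1: Discard zero differences. Original n = 9; n_eff = number of nonzero differences = 7.
Nonzero differences (with sign): +1, -2, -3, -6, -8, +6, -3
Step 2: Count signs: positive = 2, negative = 5.
Step 3: Under H0: P(positive) = 0.5, so the number of positives S ~ Bin(7, 0.5).
Step 4: Two-sided exact p-value = sum of Bin(7,0.5) probabilities at or below the observed probability = 0.453125.
Step 5: alpha = 0.1. fail to reject H0.

n_eff = 7, pos = 2, neg = 5, p = 0.453125, fail to reject H0.


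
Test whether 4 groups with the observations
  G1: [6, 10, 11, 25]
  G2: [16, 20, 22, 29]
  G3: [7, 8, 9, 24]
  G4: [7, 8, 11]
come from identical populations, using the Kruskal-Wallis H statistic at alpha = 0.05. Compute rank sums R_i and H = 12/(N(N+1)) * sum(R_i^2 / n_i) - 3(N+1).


Step 1: Combine all N = 15 observations and assign midranks.
sorted (value, group, rank): (6,G1,1), (7,G3,2.5), (7,G4,2.5), (8,G3,4.5), (8,G4,4.5), (9,G3,6), (10,G1,7), (11,G1,8.5), (11,G4,8.5), (16,G2,10), (20,G2,11), (22,G2,12), (24,G3,13), (25,G1,14), (29,G2,15)
Step 2: Sum ranks within each group.
R_1 = 30.5 (n_1 = 4)
R_2 = 48 (n_2 = 4)
R_3 = 26 (n_3 = 4)
R_4 = 15.5 (n_4 = 3)
Step 3: H = 12/(N(N+1)) * sum(R_i^2/n_i) - 3(N+1)
     = 12/(15*16) * (30.5^2/4 + 48^2/4 + 26^2/4 + 15.5^2/3) - 3*16
     = 0.050000 * 1057.65 - 48
     = 4.882292.
Step 4: Ties present; correction factor C = 1 - 18/(15^3 - 15) = 0.994643. Corrected H = 4.882292 / 0.994643 = 4.908588.
Step 5: Under H0, H ~ chi^2(3); p-value = 0.178614.
Step 6: alpha = 0.05. fail to reject H0.

H = 4.9086, df = 3, p = 0.178614, fail to reject H0.


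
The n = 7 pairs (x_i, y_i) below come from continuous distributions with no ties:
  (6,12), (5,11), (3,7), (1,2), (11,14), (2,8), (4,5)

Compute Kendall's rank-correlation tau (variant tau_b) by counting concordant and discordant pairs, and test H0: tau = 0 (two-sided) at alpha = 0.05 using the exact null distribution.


Step 1: Enumerate the 21 unordered pairs (i,j) with i<j and classify each by sign(x_j-x_i) * sign(y_j-y_i).
  (1,2):dx=-1,dy=-1->C; (1,3):dx=-3,dy=-5->C; (1,4):dx=-5,dy=-10->C; (1,5):dx=+5,dy=+2->C
  (1,6):dx=-4,dy=-4->C; (1,7):dx=-2,dy=-7->C; (2,3):dx=-2,dy=-4->C; (2,4):dx=-4,dy=-9->C
  (2,5):dx=+6,dy=+3->C; (2,6):dx=-3,dy=-3->C; (2,7):dx=-1,dy=-6->C; (3,4):dx=-2,dy=-5->C
  (3,5):dx=+8,dy=+7->C; (3,6):dx=-1,dy=+1->D; (3,7):dx=+1,dy=-2->D; (4,5):dx=+10,dy=+12->C
  (4,6):dx=+1,dy=+6->C; (4,7):dx=+3,dy=+3->C; (5,6):dx=-9,dy=-6->C; (5,7):dx=-7,dy=-9->C
  (6,7):dx=+2,dy=-3->D
Step 2: C = 18, D = 3, total pairs = 21.
Step 3: tau = (C - D)/(n(n-1)/2) = (18 - 3)/21 = 0.714286.
Step 4: Exact two-sided p-value (enumerate n! = 5040 permutations of y under H0): p = 0.030159.
Step 5: alpha = 0.05. reject H0.

tau_b = 0.7143 (C=18, D=3), p = 0.030159, reject H0.


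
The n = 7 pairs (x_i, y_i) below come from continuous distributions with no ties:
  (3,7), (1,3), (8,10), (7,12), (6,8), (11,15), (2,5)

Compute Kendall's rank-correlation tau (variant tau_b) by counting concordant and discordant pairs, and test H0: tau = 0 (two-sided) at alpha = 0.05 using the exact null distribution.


Step 1: Enumerate the 21 unordered pairs (i,j) with i<j and classify each by sign(x_j-x_i) * sign(y_j-y_i).
  (1,2):dx=-2,dy=-4->C; (1,3):dx=+5,dy=+3->C; (1,4):dx=+4,dy=+5->C; (1,5):dx=+3,dy=+1->C
  (1,6):dx=+8,dy=+8->C; (1,7):dx=-1,dy=-2->C; (2,3):dx=+7,dy=+7->C; (2,4):dx=+6,dy=+9->C
  (2,5):dx=+5,dy=+5->C; (2,6):dx=+10,dy=+12->C; (2,7):dx=+1,dy=+2->C; (3,4):dx=-1,dy=+2->D
  (3,5):dx=-2,dy=-2->C; (3,6):dx=+3,dy=+5->C; (3,7):dx=-6,dy=-5->C; (4,5):dx=-1,dy=-4->C
  (4,6):dx=+4,dy=+3->C; (4,7):dx=-5,dy=-7->C; (5,6):dx=+5,dy=+7->C; (5,7):dx=-4,dy=-3->C
  (6,7):dx=-9,dy=-10->C
Step 2: C = 20, D = 1, total pairs = 21.
Step 3: tau = (C - D)/(n(n-1)/2) = (20 - 1)/21 = 0.904762.
Step 4: Exact two-sided p-value (enumerate n! = 5040 permutations of y under H0): p = 0.002778.
Step 5: alpha = 0.05. reject H0.

tau_b = 0.9048 (C=20, D=1), p = 0.002778, reject H0.


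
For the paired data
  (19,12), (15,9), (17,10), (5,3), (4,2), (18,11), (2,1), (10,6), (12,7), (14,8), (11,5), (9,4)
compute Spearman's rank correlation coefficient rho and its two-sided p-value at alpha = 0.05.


Step 1: Rank x and y separately (midranks; no ties here).
rank(x): 19->12, 15->9, 17->10, 5->3, 4->2, 18->11, 2->1, 10->5, 12->7, 14->8, 11->6, 9->4
rank(y): 12->12, 9->9, 10->10, 3->3, 2->2, 11->11, 1->1, 6->6, 7->7, 8->8, 5->5, 4->4
Step 2: d_i = R_x(i) - R_y(i); compute d_i^2.
  (12-12)^2=0, (9-9)^2=0, (10-10)^2=0, (3-3)^2=0, (2-2)^2=0, (11-11)^2=0, (1-1)^2=0, (5-6)^2=1, (7-7)^2=0, (8-8)^2=0, (6-5)^2=1, (4-4)^2=0
sum(d^2) = 2.
Step 3: rho = 1 - 6*2 / (12*(12^2 - 1)) = 1 - 12/1716 = 0.993007.
Step 4: Under H0, t = rho * sqrt((n-2)/(1-rho^2)) = 26.5990 ~ t(10).
Step 5: Two-sided p-value from the t-distribution with 10 df = 0.000000.
Step 6: alpha = 0.05. reject H0.

rho = 0.9930, p = 0.000000, reject H0 at alpha = 0.05.


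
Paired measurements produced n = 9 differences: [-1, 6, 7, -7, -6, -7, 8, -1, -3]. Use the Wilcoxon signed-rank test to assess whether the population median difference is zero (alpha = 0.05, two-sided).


Step 1: Drop any zero differences (none here) and take |d_i|.
|d| = [1, 6, 7, 7, 6, 7, 8, 1, 3]
Step 2: Midrank |d_i| (ties get averaged ranks).
ranks: |1|->1.5, |6|->4.5, |7|->7, |7|->7, |6|->4.5, |7|->7, |8|->9, |1|->1.5, |3|->3
Step 3: Attach original signs; sum ranks with positive sign and with negative sign.
W+ = 4.5 + 7 + 9 = 20.5
W- = 1.5 + 7 + 4.5 + 7 + 1.5 + 3 = 24.5
(Check: W+ + W- = 45 should equal n(n+1)/2 = 45.)
Step 4: Test statistic W = min(W+, W-) = 20.5.
Step 5: Ties in |d|, so use the tie-corrected normal approximation.
        E[W] = n(n+1)/4 = 9*10/4 = 22.5.
        Tie groups: |d|=1 (t=2), |d|=6 (t=2), |d|=7 (t=3); sum(t^3 - t) = 36.
        Var[W] = n(n+1)(2n+1)/24 - sum(t^3-t)/48 = 1710/24 - 36/48 = 70.5.
        z = (W - E[W]) / sqrt(Var[W]) = (20.5 - 22.5) / 8.3964 = -0.2382.
        Two-sided p = 2*Phi(z) = 0.811729.
Step 6: alpha = 0.05. fail to reject H0.

W+ = 20.5, W- = 24.5, W = min = 20.5, p = 0.811729, fail to reject H0.


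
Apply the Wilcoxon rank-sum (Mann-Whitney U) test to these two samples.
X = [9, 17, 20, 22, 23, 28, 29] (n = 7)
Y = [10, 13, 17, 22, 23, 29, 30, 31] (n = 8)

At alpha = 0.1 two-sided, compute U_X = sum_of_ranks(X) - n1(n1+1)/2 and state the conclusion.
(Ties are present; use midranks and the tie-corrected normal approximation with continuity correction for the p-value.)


Step 1: Combine and sort all 15 observations; assign midranks.
sorted (value, group): (9,X), (10,Y), (13,Y), (17,X), (17,Y), (20,X), (22,X), (22,Y), (23,X), (23,Y), (28,X), (29,X), (29,Y), (30,Y), (31,Y)
ranks: 9->1, 10->2, 13->3, 17->4.5, 17->4.5, 20->6, 22->7.5, 22->7.5, 23->9.5, 23->9.5, 28->11, 29->12.5, 29->12.5, 30->14, 31->15
Step 2: Rank sum for X: R1 = 1 + 4.5 + 6 + 7.5 + 9.5 + 11 + 12.5 = 52.
Step 3: U_X = R1 - n1(n1+1)/2 = 52 - 7*8/2 = 52 - 28 = 24.
       U_Y = n1*n2 - U_X = 56 - 24 = 32.
Step 4: Ties are present, so use the tie-corrected normal approximation (with continuity correction) for the p-value.
Step 5: p-value = 0.684375; compare to alpha = 0.1. fail to reject H0.

U_X = 24, p = 0.684375, fail to reject H0 at alpha = 0.1.


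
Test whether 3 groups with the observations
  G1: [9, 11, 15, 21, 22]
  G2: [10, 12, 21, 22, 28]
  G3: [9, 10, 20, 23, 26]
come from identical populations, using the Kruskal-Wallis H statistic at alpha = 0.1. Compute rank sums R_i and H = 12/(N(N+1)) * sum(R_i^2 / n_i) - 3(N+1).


Step 1: Combine all N = 15 observations and assign midranks.
sorted (value, group, rank): (9,G1,1.5), (9,G3,1.5), (10,G2,3.5), (10,G3,3.5), (11,G1,5), (12,G2,6), (15,G1,7), (20,G3,8), (21,G1,9.5), (21,G2,9.5), (22,G1,11.5), (22,G2,11.5), (23,G3,13), (26,G3,14), (28,G2,15)
Step 2: Sum ranks within each group.
R_1 = 34.5 (n_1 = 5)
R_2 = 45.5 (n_2 = 5)
R_3 = 40 (n_3 = 5)
Step 3: H = 12/(N(N+1)) * sum(R_i^2/n_i) - 3(N+1)
     = 12/(15*16) * (34.5^2/5 + 45.5^2/5 + 40^2/5) - 3*16
     = 0.050000 * 972.1 - 48
     = 0.605000.
Step 4: Ties present; correction factor C = 1 - 24/(15^3 - 15) = 0.992857. Corrected H = 0.605000 / 0.992857 = 0.609353.
Step 5: Under H0, H ~ chi^2(2); p-value = 0.737362.
Step 6: alpha = 0.1. fail to reject H0.

H = 0.6094, df = 2, p = 0.737362, fail to reject H0.


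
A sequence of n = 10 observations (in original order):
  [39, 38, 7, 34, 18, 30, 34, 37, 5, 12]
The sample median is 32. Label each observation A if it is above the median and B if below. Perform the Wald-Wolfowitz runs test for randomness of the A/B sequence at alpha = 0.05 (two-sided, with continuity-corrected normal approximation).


Step 1: Compute median = 32; label A = above, B = below.
Labels in order: AABABBAABB  (n_A = 5, n_B = 5)
Step 2: Count runs R = 6.
Step 3: Under H0 (random ordering), E[R] = 2*n_A*n_B/(n_A+n_B) + 1 = 2*5*5/10 + 1 = 6.0000.
        Var[R] = 2*n_A*n_B*(2*n_A*n_B - n_A - n_B) / ((n_A+n_B)^2 * (n_A+n_B-1)) = 2000/900 = 2.2222.
        SD[R] = 1.4907.
Step 4: R = E[R], so z = 0 with no continuity correction.
Step 5: Two-sided p-value via normal approximation = 2*(1 - Phi(|z|)) = 1.000000.
Step 6: alpha = 0.05. fail to reject H0.

R = 6, z = 0.0000, p = 1.000000, fail to reject H0.


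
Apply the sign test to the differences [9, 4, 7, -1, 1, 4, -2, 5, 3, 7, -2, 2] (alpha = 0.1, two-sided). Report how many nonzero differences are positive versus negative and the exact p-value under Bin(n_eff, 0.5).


Step 1: Discard zero differences. Original n = 12; n_eff = number of nonzero differences = 12.
Nonzero differences (with sign): +9, +4, +7, -1, +1, +4, -2, +5, +3, +7, -2, +2
Step 2: Count signs: positive = 9, negative = 3.
Step 3: Under H0: P(positive) = 0.5, so the number of positives S ~ Bin(12, 0.5).
Step 4: Two-sided exact p-value = sum of Bin(12,0.5) probabilities at or below the observed probability = 0.145996.
Step 5: alpha = 0.1. fail to reject H0.

n_eff = 12, pos = 9, neg = 3, p = 0.145996, fail to reject H0.


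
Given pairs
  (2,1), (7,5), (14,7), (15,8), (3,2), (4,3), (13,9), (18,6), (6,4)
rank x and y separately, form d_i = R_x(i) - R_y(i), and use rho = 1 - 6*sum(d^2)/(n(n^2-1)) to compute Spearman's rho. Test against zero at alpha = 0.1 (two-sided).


Step 1: Rank x and y separately (midranks; no ties here).
rank(x): 2->1, 7->5, 14->7, 15->8, 3->2, 4->3, 13->6, 18->9, 6->4
rank(y): 1->1, 5->5, 7->7, 8->8, 2->2, 3->3, 9->9, 6->6, 4->4
Step 2: d_i = R_x(i) - R_y(i); compute d_i^2.
  (1-1)^2=0, (5-5)^2=0, (7-7)^2=0, (8-8)^2=0, (2-2)^2=0, (3-3)^2=0, (6-9)^2=9, (9-6)^2=9, (4-4)^2=0
sum(d^2) = 18.
Step 3: rho = 1 - 6*18 / (9*(9^2 - 1)) = 1 - 108/720 = 0.850000.
Step 4: Under H0, t = rho * sqrt((n-2)/(1-rho^2)) = 4.2691 ~ t(7).
Step 5: Two-sided p-value from the t-distribution with 7 df = 0.003705.
Step 6: alpha = 0.1. reject H0.

rho = 0.8500, p = 0.003705, reject H0 at alpha = 0.1.


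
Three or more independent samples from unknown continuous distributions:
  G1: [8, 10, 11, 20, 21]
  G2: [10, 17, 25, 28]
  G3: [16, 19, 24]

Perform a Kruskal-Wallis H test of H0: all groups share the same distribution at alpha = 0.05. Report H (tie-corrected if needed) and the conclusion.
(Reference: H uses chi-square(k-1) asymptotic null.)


Step 1: Combine all N = 12 observations and assign midranks.
sorted (value, group, rank): (8,G1,1), (10,G1,2.5), (10,G2,2.5), (11,G1,4), (16,G3,5), (17,G2,6), (19,G3,7), (20,G1,8), (21,G1,9), (24,G3,10), (25,G2,11), (28,G2,12)
Step 2: Sum ranks within each group.
R_1 = 24.5 (n_1 = 5)
R_2 = 31.5 (n_2 = 4)
R_3 = 22 (n_3 = 3)
Step 3: H = 12/(N(N+1)) * sum(R_i^2/n_i) - 3(N+1)
     = 12/(12*13) * (24.5^2/5 + 31.5^2/4 + 22^2/3) - 3*13
     = 0.076923 * 529.446 - 39
     = 1.726603.
Step 4: Ties present; correction factor C = 1 - 6/(12^3 - 12) = 0.996503. Corrected H = 1.726603 / 0.996503 = 1.732661.
Step 5: Under H0, H ~ chi^2(2); p-value = 0.420492.
Step 6: alpha = 0.05. fail to reject H0.

H = 1.7327, df = 2, p = 0.420492, fail to reject H0.


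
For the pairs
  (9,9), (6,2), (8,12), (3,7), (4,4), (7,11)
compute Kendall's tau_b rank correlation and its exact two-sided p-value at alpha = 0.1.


Step 1: Enumerate the 15 unordered pairs (i,j) with i<j and classify each by sign(x_j-x_i) * sign(y_j-y_i).
  (1,2):dx=-3,dy=-7->C; (1,3):dx=-1,dy=+3->D; (1,4):dx=-6,dy=-2->C; (1,5):dx=-5,dy=-5->C
  (1,6):dx=-2,dy=+2->D; (2,3):dx=+2,dy=+10->C; (2,4):dx=-3,dy=+5->D; (2,5):dx=-2,dy=+2->D
  (2,6):dx=+1,dy=+9->C; (3,4):dx=-5,dy=-5->C; (3,5):dx=-4,dy=-8->C; (3,6):dx=-1,dy=-1->C
  (4,5):dx=+1,dy=-3->D; (4,6):dx=+4,dy=+4->C; (5,6):dx=+3,dy=+7->C
Step 2: C = 10, D = 5, total pairs = 15.
Step 3: tau = (C - D)/(n(n-1)/2) = (10 - 5)/15 = 0.333333.
Step 4: Exact two-sided p-value (enumerate n! = 720 permutations of y under H0): p = 0.469444.
Step 5: alpha = 0.1. fail to reject H0.

tau_b = 0.3333 (C=10, D=5), p = 0.469444, fail to reject H0.
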